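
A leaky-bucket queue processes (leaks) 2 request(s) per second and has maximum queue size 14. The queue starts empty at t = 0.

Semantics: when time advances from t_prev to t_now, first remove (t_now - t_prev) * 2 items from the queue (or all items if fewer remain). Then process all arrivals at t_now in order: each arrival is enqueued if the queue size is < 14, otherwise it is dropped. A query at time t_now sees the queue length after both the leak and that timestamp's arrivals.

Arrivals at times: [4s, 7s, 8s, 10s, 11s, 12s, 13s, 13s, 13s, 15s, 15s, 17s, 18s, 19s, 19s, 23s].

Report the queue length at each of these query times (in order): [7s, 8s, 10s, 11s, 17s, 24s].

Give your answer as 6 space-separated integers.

Answer: 1 1 1 1 1 0

Derivation:
Queue lengths at query times:
  query t=7s: backlog = 1
  query t=8s: backlog = 1
  query t=10s: backlog = 1
  query t=11s: backlog = 1
  query t=17s: backlog = 1
  query t=24s: backlog = 0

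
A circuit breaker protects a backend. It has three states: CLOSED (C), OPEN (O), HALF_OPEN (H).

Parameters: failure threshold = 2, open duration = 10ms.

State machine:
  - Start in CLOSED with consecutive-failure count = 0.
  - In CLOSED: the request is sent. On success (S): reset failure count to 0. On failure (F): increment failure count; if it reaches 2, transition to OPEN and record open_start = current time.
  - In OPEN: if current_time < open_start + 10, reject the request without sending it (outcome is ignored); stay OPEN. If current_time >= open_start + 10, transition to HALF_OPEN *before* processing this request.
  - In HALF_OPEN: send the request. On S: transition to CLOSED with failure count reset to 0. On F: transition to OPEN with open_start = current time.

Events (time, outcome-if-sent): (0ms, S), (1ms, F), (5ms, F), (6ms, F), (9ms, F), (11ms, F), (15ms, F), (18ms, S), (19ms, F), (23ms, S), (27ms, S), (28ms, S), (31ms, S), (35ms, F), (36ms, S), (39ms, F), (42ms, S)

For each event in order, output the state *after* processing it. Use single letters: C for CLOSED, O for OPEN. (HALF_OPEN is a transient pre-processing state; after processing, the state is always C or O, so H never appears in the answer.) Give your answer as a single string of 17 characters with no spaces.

Answer: CCOOOOOOOOCCCCCCC

Derivation:
State after each event:
  event#1 t=0ms outcome=S: state=CLOSED
  event#2 t=1ms outcome=F: state=CLOSED
  event#3 t=5ms outcome=F: state=OPEN
  event#4 t=6ms outcome=F: state=OPEN
  event#5 t=9ms outcome=F: state=OPEN
  event#6 t=11ms outcome=F: state=OPEN
  event#7 t=15ms outcome=F: state=OPEN
  event#8 t=18ms outcome=S: state=OPEN
  event#9 t=19ms outcome=F: state=OPEN
  event#10 t=23ms outcome=S: state=OPEN
  event#11 t=27ms outcome=S: state=CLOSED
  event#12 t=28ms outcome=S: state=CLOSED
  event#13 t=31ms outcome=S: state=CLOSED
  event#14 t=35ms outcome=F: state=CLOSED
  event#15 t=36ms outcome=S: state=CLOSED
  event#16 t=39ms outcome=F: state=CLOSED
  event#17 t=42ms outcome=S: state=CLOSED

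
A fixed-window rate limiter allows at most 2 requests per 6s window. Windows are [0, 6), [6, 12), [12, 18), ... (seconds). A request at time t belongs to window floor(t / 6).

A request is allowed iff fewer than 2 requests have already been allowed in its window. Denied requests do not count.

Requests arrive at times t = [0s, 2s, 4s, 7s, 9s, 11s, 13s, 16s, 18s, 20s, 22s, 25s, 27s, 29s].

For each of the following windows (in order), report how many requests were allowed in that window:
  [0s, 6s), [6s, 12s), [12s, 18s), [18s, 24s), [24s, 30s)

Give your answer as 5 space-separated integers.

Answer: 2 2 2 2 2

Derivation:
Processing requests:
  req#1 t=0s (window 0): ALLOW
  req#2 t=2s (window 0): ALLOW
  req#3 t=4s (window 0): DENY
  req#4 t=7s (window 1): ALLOW
  req#5 t=9s (window 1): ALLOW
  req#6 t=11s (window 1): DENY
  req#7 t=13s (window 2): ALLOW
  req#8 t=16s (window 2): ALLOW
  req#9 t=18s (window 3): ALLOW
  req#10 t=20s (window 3): ALLOW
  req#11 t=22s (window 3): DENY
  req#12 t=25s (window 4): ALLOW
  req#13 t=27s (window 4): ALLOW
  req#14 t=29s (window 4): DENY

Allowed counts by window: 2 2 2 2 2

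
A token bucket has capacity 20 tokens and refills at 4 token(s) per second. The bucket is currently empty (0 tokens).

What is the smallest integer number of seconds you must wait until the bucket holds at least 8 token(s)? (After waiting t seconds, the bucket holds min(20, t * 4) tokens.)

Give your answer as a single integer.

Answer: 2

Derivation:
Need t * 4 >= 8, so t >= 8/4.
Smallest integer t = ceil(8/4) = 2.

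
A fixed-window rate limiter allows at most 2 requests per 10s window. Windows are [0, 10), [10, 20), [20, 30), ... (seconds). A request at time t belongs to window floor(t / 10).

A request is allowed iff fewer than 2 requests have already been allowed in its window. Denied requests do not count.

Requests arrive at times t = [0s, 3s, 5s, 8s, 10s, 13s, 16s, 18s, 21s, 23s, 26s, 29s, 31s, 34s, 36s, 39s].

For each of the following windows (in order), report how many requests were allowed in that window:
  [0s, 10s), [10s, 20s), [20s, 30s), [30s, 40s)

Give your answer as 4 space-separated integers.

Answer: 2 2 2 2

Derivation:
Processing requests:
  req#1 t=0s (window 0): ALLOW
  req#2 t=3s (window 0): ALLOW
  req#3 t=5s (window 0): DENY
  req#4 t=8s (window 0): DENY
  req#5 t=10s (window 1): ALLOW
  req#6 t=13s (window 1): ALLOW
  req#7 t=16s (window 1): DENY
  req#8 t=18s (window 1): DENY
  req#9 t=21s (window 2): ALLOW
  req#10 t=23s (window 2): ALLOW
  req#11 t=26s (window 2): DENY
  req#12 t=29s (window 2): DENY
  req#13 t=31s (window 3): ALLOW
  req#14 t=34s (window 3): ALLOW
  req#15 t=36s (window 3): DENY
  req#16 t=39s (window 3): DENY

Allowed counts by window: 2 2 2 2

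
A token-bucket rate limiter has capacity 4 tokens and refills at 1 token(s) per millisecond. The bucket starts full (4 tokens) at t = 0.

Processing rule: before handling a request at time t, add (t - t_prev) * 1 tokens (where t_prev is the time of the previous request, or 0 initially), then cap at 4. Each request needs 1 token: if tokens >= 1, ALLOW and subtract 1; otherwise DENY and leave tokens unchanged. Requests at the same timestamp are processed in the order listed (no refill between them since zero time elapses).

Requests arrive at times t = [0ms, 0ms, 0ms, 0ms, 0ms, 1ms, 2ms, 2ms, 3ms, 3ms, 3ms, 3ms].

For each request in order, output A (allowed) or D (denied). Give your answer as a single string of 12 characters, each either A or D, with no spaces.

Simulating step by step:
  req#1 t=0ms: ALLOW
  req#2 t=0ms: ALLOW
  req#3 t=0ms: ALLOW
  req#4 t=0ms: ALLOW
  req#5 t=0ms: DENY
  req#6 t=1ms: ALLOW
  req#7 t=2ms: ALLOW
  req#8 t=2ms: DENY
  req#9 t=3ms: ALLOW
  req#10 t=3ms: DENY
  req#11 t=3ms: DENY
  req#12 t=3ms: DENY

Answer: AAAADAADADDD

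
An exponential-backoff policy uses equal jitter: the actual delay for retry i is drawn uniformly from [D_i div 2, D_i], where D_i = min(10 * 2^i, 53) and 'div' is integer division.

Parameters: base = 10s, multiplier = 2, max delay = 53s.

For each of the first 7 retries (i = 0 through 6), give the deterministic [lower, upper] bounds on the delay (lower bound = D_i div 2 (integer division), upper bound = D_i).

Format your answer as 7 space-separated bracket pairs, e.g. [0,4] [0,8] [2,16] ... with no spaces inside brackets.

Answer: [5,10] [10,20] [20,40] [26,53] [26,53] [26,53] [26,53]

Derivation:
Computing bounds per retry:
  i=0: D_i=min(10*2^0,53)=10, bounds=[5,10]
  i=1: D_i=min(10*2^1,53)=20, bounds=[10,20]
  i=2: D_i=min(10*2^2,53)=40, bounds=[20,40]
  i=3: D_i=min(10*2^3,53)=53, bounds=[26,53]
  i=4: D_i=min(10*2^4,53)=53, bounds=[26,53]
  i=5: D_i=min(10*2^5,53)=53, bounds=[26,53]
  i=6: D_i=min(10*2^6,53)=53, bounds=[26,53]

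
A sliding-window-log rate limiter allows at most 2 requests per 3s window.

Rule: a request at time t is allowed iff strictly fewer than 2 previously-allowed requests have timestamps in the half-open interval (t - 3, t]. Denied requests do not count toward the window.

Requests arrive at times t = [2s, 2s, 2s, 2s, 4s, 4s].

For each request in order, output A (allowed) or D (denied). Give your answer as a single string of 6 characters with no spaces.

Answer: AADDDD

Derivation:
Tracking allowed requests in the window:
  req#1 t=2s: ALLOW
  req#2 t=2s: ALLOW
  req#3 t=2s: DENY
  req#4 t=2s: DENY
  req#5 t=4s: DENY
  req#6 t=4s: DENY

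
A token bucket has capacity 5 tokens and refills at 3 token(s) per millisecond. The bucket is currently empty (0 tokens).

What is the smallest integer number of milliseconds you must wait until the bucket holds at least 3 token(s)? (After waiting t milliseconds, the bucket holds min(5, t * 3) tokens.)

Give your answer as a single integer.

Answer: 1

Derivation:
Need t * 3 >= 3, so t >= 3/3.
Smallest integer t = ceil(3/3) = 1.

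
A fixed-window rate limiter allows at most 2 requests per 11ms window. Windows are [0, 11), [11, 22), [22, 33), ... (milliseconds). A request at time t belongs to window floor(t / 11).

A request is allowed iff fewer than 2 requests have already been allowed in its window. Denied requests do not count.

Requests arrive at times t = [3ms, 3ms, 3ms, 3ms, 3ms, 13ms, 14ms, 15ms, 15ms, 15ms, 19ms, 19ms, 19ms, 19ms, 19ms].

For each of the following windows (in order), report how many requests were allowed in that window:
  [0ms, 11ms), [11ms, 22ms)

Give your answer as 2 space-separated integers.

Answer: 2 2

Derivation:
Processing requests:
  req#1 t=3ms (window 0): ALLOW
  req#2 t=3ms (window 0): ALLOW
  req#3 t=3ms (window 0): DENY
  req#4 t=3ms (window 0): DENY
  req#5 t=3ms (window 0): DENY
  req#6 t=13ms (window 1): ALLOW
  req#7 t=14ms (window 1): ALLOW
  req#8 t=15ms (window 1): DENY
  req#9 t=15ms (window 1): DENY
  req#10 t=15ms (window 1): DENY
  req#11 t=19ms (window 1): DENY
  req#12 t=19ms (window 1): DENY
  req#13 t=19ms (window 1): DENY
  req#14 t=19ms (window 1): DENY
  req#15 t=19ms (window 1): DENY

Allowed counts by window: 2 2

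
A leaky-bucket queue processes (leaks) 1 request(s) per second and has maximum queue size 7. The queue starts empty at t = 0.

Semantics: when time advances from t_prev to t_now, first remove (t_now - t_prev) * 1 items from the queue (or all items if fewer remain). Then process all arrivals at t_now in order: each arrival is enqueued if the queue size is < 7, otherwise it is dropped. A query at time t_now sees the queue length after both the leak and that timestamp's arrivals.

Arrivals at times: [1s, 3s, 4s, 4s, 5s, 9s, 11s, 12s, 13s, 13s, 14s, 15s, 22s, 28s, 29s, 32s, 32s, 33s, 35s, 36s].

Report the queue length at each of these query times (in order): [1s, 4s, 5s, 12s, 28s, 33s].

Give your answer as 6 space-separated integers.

Queue lengths at query times:
  query t=1s: backlog = 1
  query t=4s: backlog = 2
  query t=5s: backlog = 2
  query t=12s: backlog = 1
  query t=28s: backlog = 1
  query t=33s: backlog = 2

Answer: 1 2 2 1 1 2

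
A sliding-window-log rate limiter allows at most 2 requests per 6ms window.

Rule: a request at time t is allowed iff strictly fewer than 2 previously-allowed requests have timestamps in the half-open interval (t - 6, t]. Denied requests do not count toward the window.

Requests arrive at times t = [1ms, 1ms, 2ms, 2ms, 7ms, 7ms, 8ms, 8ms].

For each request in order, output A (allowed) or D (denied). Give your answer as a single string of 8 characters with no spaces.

Tracking allowed requests in the window:
  req#1 t=1ms: ALLOW
  req#2 t=1ms: ALLOW
  req#3 t=2ms: DENY
  req#4 t=2ms: DENY
  req#5 t=7ms: ALLOW
  req#6 t=7ms: ALLOW
  req#7 t=8ms: DENY
  req#8 t=8ms: DENY

Answer: AADDAADD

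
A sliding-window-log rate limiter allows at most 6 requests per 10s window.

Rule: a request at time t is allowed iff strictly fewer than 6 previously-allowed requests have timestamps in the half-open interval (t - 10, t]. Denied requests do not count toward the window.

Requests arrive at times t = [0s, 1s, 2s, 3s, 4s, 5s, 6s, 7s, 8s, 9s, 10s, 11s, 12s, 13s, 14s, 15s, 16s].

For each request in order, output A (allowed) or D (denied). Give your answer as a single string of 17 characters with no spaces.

Answer: AAAAAADDDDAAAAAAD

Derivation:
Tracking allowed requests in the window:
  req#1 t=0s: ALLOW
  req#2 t=1s: ALLOW
  req#3 t=2s: ALLOW
  req#4 t=3s: ALLOW
  req#5 t=4s: ALLOW
  req#6 t=5s: ALLOW
  req#7 t=6s: DENY
  req#8 t=7s: DENY
  req#9 t=8s: DENY
  req#10 t=9s: DENY
  req#11 t=10s: ALLOW
  req#12 t=11s: ALLOW
  req#13 t=12s: ALLOW
  req#14 t=13s: ALLOW
  req#15 t=14s: ALLOW
  req#16 t=15s: ALLOW
  req#17 t=16s: DENY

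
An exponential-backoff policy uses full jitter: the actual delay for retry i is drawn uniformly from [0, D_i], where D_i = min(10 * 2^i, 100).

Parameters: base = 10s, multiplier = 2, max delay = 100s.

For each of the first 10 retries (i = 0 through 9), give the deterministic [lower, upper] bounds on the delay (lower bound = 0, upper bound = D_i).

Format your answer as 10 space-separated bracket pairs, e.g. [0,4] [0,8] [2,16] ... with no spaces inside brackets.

Answer: [0,10] [0,20] [0,40] [0,80] [0,100] [0,100] [0,100] [0,100] [0,100] [0,100]

Derivation:
Computing bounds per retry:
  i=0: D_i=min(10*2^0,100)=10, bounds=[0,10]
  i=1: D_i=min(10*2^1,100)=20, bounds=[0,20]
  i=2: D_i=min(10*2^2,100)=40, bounds=[0,40]
  i=3: D_i=min(10*2^3,100)=80, bounds=[0,80]
  i=4: D_i=min(10*2^4,100)=100, bounds=[0,100]
  i=5: D_i=min(10*2^5,100)=100, bounds=[0,100]
  i=6: D_i=min(10*2^6,100)=100, bounds=[0,100]
  i=7: D_i=min(10*2^7,100)=100, bounds=[0,100]
  i=8: D_i=min(10*2^8,100)=100, bounds=[0,100]
  i=9: D_i=min(10*2^9,100)=100, bounds=[0,100]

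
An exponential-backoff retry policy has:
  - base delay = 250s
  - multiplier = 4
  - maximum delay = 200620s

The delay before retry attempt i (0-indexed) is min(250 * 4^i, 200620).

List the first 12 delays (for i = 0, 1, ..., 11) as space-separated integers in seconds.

Answer: 250 1000 4000 16000 64000 200620 200620 200620 200620 200620 200620 200620

Derivation:
Computing each delay:
  i=0: min(250*4^0, 200620) = 250
  i=1: min(250*4^1, 200620) = 1000
  i=2: min(250*4^2, 200620) = 4000
  i=3: min(250*4^3, 200620) = 16000
  i=4: min(250*4^4, 200620) = 64000
  i=5: min(250*4^5, 200620) = 200620
  i=6: min(250*4^6, 200620) = 200620
  i=7: min(250*4^7, 200620) = 200620
  i=8: min(250*4^8, 200620) = 200620
  i=9: min(250*4^9, 200620) = 200620
  i=10: min(250*4^10, 200620) = 200620
  i=11: min(250*4^11, 200620) = 200620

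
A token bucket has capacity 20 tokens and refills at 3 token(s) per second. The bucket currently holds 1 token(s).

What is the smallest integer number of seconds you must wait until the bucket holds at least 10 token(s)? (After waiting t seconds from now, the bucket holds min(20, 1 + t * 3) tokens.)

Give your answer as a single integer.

Need 1 + t * 3 >= 10, so t >= 9/3.
Smallest integer t = ceil(9/3) = 3.

Answer: 3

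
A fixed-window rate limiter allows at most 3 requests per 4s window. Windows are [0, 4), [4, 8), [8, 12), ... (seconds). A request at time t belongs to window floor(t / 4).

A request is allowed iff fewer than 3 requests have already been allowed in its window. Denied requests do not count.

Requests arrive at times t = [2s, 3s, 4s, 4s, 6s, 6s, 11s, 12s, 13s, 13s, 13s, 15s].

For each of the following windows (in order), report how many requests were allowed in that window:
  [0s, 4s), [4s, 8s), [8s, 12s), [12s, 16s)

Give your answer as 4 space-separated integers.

Processing requests:
  req#1 t=2s (window 0): ALLOW
  req#2 t=3s (window 0): ALLOW
  req#3 t=4s (window 1): ALLOW
  req#4 t=4s (window 1): ALLOW
  req#5 t=6s (window 1): ALLOW
  req#6 t=6s (window 1): DENY
  req#7 t=11s (window 2): ALLOW
  req#8 t=12s (window 3): ALLOW
  req#9 t=13s (window 3): ALLOW
  req#10 t=13s (window 3): ALLOW
  req#11 t=13s (window 3): DENY
  req#12 t=15s (window 3): DENY

Allowed counts by window: 2 3 1 3

Answer: 2 3 1 3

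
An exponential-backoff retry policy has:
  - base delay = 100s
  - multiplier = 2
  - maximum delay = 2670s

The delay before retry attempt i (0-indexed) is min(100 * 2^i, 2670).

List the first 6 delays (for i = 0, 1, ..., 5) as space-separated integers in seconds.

Answer: 100 200 400 800 1600 2670

Derivation:
Computing each delay:
  i=0: min(100*2^0, 2670) = 100
  i=1: min(100*2^1, 2670) = 200
  i=2: min(100*2^2, 2670) = 400
  i=3: min(100*2^3, 2670) = 800
  i=4: min(100*2^4, 2670) = 1600
  i=5: min(100*2^5, 2670) = 2670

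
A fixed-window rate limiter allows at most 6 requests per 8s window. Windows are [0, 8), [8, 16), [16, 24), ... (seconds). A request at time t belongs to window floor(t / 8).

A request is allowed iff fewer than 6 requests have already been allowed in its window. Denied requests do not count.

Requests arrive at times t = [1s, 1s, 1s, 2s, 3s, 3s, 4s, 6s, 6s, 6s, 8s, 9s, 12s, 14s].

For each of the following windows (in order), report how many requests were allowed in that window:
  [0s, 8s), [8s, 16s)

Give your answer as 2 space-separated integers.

Processing requests:
  req#1 t=1s (window 0): ALLOW
  req#2 t=1s (window 0): ALLOW
  req#3 t=1s (window 0): ALLOW
  req#4 t=2s (window 0): ALLOW
  req#5 t=3s (window 0): ALLOW
  req#6 t=3s (window 0): ALLOW
  req#7 t=4s (window 0): DENY
  req#8 t=6s (window 0): DENY
  req#9 t=6s (window 0): DENY
  req#10 t=6s (window 0): DENY
  req#11 t=8s (window 1): ALLOW
  req#12 t=9s (window 1): ALLOW
  req#13 t=12s (window 1): ALLOW
  req#14 t=14s (window 1): ALLOW

Allowed counts by window: 6 4

Answer: 6 4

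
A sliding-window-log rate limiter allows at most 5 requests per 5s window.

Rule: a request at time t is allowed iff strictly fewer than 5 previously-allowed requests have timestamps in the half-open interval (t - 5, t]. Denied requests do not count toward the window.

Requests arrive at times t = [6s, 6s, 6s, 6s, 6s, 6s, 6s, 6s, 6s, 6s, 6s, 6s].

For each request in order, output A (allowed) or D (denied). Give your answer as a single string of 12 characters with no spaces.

Tracking allowed requests in the window:
  req#1 t=6s: ALLOW
  req#2 t=6s: ALLOW
  req#3 t=6s: ALLOW
  req#4 t=6s: ALLOW
  req#5 t=6s: ALLOW
  req#6 t=6s: DENY
  req#7 t=6s: DENY
  req#8 t=6s: DENY
  req#9 t=6s: DENY
  req#10 t=6s: DENY
  req#11 t=6s: DENY
  req#12 t=6s: DENY

Answer: AAAAADDDDDDD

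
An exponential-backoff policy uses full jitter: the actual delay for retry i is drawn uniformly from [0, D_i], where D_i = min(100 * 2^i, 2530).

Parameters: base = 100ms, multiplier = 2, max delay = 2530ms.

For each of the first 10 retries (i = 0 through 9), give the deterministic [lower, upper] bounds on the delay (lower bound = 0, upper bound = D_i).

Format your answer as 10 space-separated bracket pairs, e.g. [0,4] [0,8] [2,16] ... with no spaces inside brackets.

Computing bounds per retry:
  i=0: D_i=min(100*2^0,2530)=100, bounds=[0,100]
  i=1: D_i=min(100*2^1,2530)=200, bounds=[0,200]
  i=2: D_i=min(100*2^2,2530)=400, bounds=[0,400]
  i=3: D_i=min(100*2^3,2530)=800, bounds=[0,800]
  i=4: D_i=min(100*2^4,2530)=1600, bounds=[0,1600]
  i=5: D_i=min(100*2^5,2530)=2530, bounds=[0,2530]
  i=6: D_i=min(100*2^6,2530)=2530, bounds=[0,2530]
  i=7: D_i=min(100*2^7,2530)=2530, bounds=[0,2530]
  i=8: D_i=min(100*2^8,2530)=2530, bounds=[0,2530]
  i=9: D_i=min(100*2^9,2530)=2530, bounds=[0,2530]

Answer: [0,100] [0,200] [0,400] [0,800] [0,1600] [0,2530] [0,2530] [0,2530] [0,2530] [0,2530]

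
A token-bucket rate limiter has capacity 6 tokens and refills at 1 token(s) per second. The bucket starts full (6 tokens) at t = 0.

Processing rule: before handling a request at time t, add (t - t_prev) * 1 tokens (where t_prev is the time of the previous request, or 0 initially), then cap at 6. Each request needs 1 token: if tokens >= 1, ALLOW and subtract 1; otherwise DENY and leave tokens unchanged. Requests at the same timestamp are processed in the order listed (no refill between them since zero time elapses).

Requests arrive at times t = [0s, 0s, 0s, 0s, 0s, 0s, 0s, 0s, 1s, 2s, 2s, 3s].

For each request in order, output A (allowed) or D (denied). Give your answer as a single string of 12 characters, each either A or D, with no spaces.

Simulating step by step:
  req#1 t=0s: ALLOW
  req#2 t=0s: ALLOW
  req#3 t=0s: ALLOW
  req#4 t=0s: ALLOW
  req#5 t=0s: ALLOW
  req#6 t=0s: ALLOW
  req#7 t=0s: DENY
  req#8 t=0s: DENY
  req#9 t=1s: ALLOW
  req#10 t=2s: ALLOW
  req#11 t=2s: DENY
  req#12 t=3s: ALLOW

Answer: AAAAAADDAADA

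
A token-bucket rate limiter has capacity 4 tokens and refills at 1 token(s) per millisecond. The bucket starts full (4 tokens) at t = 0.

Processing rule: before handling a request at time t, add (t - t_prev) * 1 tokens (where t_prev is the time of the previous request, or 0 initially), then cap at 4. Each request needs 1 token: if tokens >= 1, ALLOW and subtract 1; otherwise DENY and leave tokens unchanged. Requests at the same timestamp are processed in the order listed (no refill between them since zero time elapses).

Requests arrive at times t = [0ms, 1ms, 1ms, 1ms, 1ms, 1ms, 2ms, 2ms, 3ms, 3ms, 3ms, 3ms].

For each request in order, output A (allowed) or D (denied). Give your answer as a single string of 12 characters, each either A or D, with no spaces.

Simulating step by step:
  req#1 t=0ms: ALLOW
  req#2 t=1ms: ALLOW
  req#3 t=1ms: ALLOW
  req#4 t=1ms: ALLOW
  req#5 t=1ms: ALLOW
  req#6 t=1ms: DENY
  req#7 t=2ms: ALLOW
  req#8 t=2ms: DENY
  req#9 t=3ms: ALLOW
  req#10 t=3ms: DENY
  req#11 t=3ms: DENY
  req#12 t=3ms: DENY

Answer: AAAAADADADDD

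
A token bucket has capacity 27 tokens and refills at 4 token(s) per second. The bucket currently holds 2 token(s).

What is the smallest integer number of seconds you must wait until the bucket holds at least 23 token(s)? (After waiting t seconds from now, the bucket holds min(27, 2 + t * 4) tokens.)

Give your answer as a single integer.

Need 2 + t * 4 >= 23, so t >= 21/4.
Smallest integer t = ceil(21/4) = 6.

Answer: 6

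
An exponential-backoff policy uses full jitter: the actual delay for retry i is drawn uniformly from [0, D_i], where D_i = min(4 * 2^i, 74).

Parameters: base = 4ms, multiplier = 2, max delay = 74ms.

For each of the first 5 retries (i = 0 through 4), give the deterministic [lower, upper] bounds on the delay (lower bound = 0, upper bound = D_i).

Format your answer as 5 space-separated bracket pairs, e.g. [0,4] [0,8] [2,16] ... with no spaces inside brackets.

Computing bounds per retry:
  i=0: D_i=min(4*2^0,74)=4, bounds=[0,4]
  i=1: D_i=min(4*2^1,74)=8, bounds=[0,8]
  i=2: D_i=min(4*2^2,74)=16, bounds=[0,16]
  i=3: D_i=min(4*2^3,74)=32, bounds=[0,32]
  i=4: D_i=min(4*2^4,74)=64, bounds=[0,64]

Answer: [0,4] [0,8] [0,16] [0,32] [0,64]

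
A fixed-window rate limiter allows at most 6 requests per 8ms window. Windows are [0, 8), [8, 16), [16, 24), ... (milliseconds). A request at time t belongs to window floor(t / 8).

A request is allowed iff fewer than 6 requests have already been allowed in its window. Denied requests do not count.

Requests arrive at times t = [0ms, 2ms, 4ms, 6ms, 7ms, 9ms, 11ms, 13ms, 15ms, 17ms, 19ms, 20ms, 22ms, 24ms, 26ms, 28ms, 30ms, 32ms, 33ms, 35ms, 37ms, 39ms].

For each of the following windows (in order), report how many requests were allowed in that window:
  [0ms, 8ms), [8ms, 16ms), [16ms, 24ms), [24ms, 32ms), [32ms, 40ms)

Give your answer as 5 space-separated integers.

Answer: 5 4 4 4 5

Derivation:
Processing requests:
  req#1 t=0ms (window 0): ALLOW
  req#2 t=2ms (window 0): ALLOW
  req#3 t=4ms (window 0): ALLOW
  req#4 t=6ms (window 0): ALLOW
  req#5 t=7ms (window 0): ALLOW
  req#6 t=9ms (window 1): ALLOW
  req#7 t=11ms (window 1): ALLOW
  req#8 t=13ms (window 1): ALLOW
  req#9 t=15ms (window 1): ALLOW
  req#10 t=17ms (window 2): ALLOW
  req#11 t=19ms (window 2): ALLOW
  req#12 t=20ms (window 2): ALLOW
  req#13 t=22ms (window 2): ALLOW
  req#14 t=24ms (window 3): ALLOW
  req#15 t=26ms (window 3): ALLOW
  req#16 t=28ms (window 3): ALLOW
  req#17 t=30ms (window 3): ALLOW
  req#18 t=32ms (window 4): ALLOW
  req#19 t=33ms (window 4): ALLOW
  req#20 t=35ms (window 4): ALLOW
  req#21 t=37ms (window 4): ALLOW
  req#22 t=39ms (window 4): ALLOW

Allowed counts by window: 5 4 4 4 5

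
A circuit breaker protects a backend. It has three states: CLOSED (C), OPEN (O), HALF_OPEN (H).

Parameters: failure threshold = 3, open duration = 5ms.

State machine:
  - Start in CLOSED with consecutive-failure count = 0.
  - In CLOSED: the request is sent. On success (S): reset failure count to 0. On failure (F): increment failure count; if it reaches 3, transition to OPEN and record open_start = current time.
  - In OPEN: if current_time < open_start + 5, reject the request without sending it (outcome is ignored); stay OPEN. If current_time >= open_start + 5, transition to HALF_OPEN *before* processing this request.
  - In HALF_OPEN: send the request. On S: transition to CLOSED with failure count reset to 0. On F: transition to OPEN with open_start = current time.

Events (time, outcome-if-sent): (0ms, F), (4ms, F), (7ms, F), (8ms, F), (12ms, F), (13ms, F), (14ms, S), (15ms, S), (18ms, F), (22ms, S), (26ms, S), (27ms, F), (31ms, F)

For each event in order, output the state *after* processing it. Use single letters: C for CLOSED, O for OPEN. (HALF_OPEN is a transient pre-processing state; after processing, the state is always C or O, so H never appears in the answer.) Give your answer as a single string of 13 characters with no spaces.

State after each event:
  event#1 t=0ms outcome=F: state=CLOSED
  event#2 t=4ms outcome=F: state=CLOSED
  event#3 t=7ms outcome=F: state=OPEN
  event#4 t=8ms outcome=F: state=OPEN
  event#5 t=12ms outcome=F: state=OPEN
  event#6 t=13ms outcome=F: state=OPEN
  event#7 t=14ms outcome=S: state=OPEN
  event#8 t=15ms outcome=S: state=OPEN
  event#9 t=18ms outcome=F: state=OPEN
  event#10 t=22ms outcome=S: state=OPEN
  event#11 t=26ms outcome=S: state=CLOSED
  event#12 t=27ms outcome=F: state=CLOSED
  event#13 t=31ms outcome=F: state=CLOSED

Answer: CCOOOOOOOOCCC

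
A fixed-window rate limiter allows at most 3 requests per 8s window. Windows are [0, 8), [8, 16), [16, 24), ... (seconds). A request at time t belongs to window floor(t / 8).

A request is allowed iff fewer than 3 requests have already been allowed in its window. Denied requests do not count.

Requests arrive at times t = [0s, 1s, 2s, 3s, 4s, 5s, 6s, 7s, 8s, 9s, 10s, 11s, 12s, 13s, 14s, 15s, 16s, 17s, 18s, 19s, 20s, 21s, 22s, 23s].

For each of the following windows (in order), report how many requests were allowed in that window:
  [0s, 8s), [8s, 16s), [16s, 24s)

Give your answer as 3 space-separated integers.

Answer: 3 3 3

Derivation:
Processing requests:
  req#1 t=0s (window 0): ALLOW
  req#2 t=1s (window 0): ALLOW
  req#3 t=2s (window 0): ALLOW
  req#4 t=3s (window 0): DENY
  req#5 t=4s (window 0): DENY
  req#6 t=5s (window 0): DENY
  req#7 t=6s (window 0): DENY
  req#8 t=7s (window 0): DENY
  req#9 t=8s (window 1): ALLOW
  req#10 t=9s (window 1): ALLOW
  req#11 t=10s (window 1): ALLOW
  req#12 t=11s (window 1): DENY
  req#13 t=12s (window 1): DENY
  req#14 t=13s (window 1): DENY
  req#15 t=14s (window 1): DENY
  req#16 t=15s (window 1): DENY
  req#17 t=16s (window 2): ALLOW
  req#18 t=17s (window 2): ALLOW
  req#19 t=18s (window 2): ALLOW
  req#20 t=19s (window 2): DENY
  req#21 t=20s (window 2): DENY
  req#22 t=21s (window 2): DENY
  req#23 t=22s (window 2): DENY
  req#24 t=23s (window 2): DENY

Allowed counts by window: 3 3 3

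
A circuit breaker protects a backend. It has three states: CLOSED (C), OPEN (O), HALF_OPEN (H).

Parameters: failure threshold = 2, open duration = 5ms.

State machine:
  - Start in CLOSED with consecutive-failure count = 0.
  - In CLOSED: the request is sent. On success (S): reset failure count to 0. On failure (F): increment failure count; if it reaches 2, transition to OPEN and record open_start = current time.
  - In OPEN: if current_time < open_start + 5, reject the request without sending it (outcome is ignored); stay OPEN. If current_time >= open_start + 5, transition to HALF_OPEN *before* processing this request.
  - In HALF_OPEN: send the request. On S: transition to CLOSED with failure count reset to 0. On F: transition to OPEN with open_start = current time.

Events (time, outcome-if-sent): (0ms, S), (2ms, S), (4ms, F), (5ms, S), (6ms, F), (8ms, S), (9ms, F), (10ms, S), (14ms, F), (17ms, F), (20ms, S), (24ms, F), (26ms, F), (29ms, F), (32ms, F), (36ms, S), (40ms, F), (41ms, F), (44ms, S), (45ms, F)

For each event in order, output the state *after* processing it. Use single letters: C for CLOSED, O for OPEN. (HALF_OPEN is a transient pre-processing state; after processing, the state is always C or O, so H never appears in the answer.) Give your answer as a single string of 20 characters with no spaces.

Answer: CCCCCCCCCOOOOOOCCOOO

Derivation:
State after each event:
  event#1 t=0ms outcome=S: state=CLOSED
  event#2 t=2ms outcome=S: state=CLOSED
  event#3 t=4ms outcome=F: state=CLOSED
  event#4 t=5ms outcome=S: state=CLOSED
  event#5 t=6ms outcome=F: state=CLOSED
  event#6 t=8ms outcome=S: state=CLOSED
  event#7 t=9ms outcome=F: state=CLOSED
  event#8 t=10ms outcome=S: state=CLOSED
  event#9 t=14ms outcome=F: state=CLOSED
  event#10 t=17ms outcome=F: state=OPEN
  event#11 t=20ms outcome=S: state=OPEN
  event#12 t=24ms outcome=F: state=OPEN
  event#13 t=26ms outcome=F: state=OPEN
  event#14 t=29ms outcome=F: state=OPEN
  event#15 t=32ms outcome=F: state=OPEN
  event#16 t=36ms outcome=S: state=CLOSED
  event#17 t=40ms outcome=F: state=CLOSED
  event#18 t=41ms outcome=F: state=OPEN
  event#19 t=44ms outcome=S: state=OPEN
  event#20 t=45ms outcome=F: state=OPEN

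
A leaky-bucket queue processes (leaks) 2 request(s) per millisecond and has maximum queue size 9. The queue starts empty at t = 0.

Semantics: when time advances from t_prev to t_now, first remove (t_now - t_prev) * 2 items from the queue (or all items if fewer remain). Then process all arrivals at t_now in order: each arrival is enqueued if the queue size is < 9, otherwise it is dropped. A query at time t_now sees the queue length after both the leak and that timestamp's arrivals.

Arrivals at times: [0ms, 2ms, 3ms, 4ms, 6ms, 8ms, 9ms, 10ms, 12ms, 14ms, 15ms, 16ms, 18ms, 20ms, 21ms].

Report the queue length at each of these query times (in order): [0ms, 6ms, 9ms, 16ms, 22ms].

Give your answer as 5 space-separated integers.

Answer: 1 1 1 1 0

Derivation:
Queue lengths at query times:
  query t=0ms: backlog = 1
  query t=6ms: backlog = 1
  query t=9ms: backlog = 1
  query t=16ms: backlog = 1
  query t=22ms: backlog = 0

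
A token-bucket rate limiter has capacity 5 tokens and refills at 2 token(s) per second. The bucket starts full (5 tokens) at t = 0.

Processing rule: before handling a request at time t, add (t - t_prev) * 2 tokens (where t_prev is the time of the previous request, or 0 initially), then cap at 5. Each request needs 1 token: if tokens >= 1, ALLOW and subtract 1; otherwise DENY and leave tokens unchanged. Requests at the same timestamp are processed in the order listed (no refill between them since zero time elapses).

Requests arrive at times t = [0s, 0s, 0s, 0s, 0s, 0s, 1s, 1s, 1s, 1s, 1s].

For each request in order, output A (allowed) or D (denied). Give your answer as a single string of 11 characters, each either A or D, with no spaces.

Simulating step by step:
  req#1 t=0s: ALLOW
  req#2 t=0s: ALLOW
  req#3 t=0s: ALLOW
  req#4 t=0s: ALLOW
  req#5 t=0s: ALLOW
  req#6 t=0s: DENY
  req#7 t=1s: ALLOW
  req#8 t=1s: ALLOW
  req#9 t=1s: DENY
  req#10 t=1s: DENY
  req#11 t=1s: DENY

Answer: AAAAADAADDD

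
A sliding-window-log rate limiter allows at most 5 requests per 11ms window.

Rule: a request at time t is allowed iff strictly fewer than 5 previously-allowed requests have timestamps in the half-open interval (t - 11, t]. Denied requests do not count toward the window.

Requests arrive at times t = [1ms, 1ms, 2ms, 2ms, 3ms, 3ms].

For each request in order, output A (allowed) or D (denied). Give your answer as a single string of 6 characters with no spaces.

Tracking allowed requests in the window:
  req#1 t=1ms: ALLOW
  req#2 t=1ms: ALLOW
  req#3 t=2ms: ALLOW
  req#4 t=2ms: ALLOW
  req#5 t=3ms: ALLOW
  req#6 t=3ms: DENY

Answer: AAAAAD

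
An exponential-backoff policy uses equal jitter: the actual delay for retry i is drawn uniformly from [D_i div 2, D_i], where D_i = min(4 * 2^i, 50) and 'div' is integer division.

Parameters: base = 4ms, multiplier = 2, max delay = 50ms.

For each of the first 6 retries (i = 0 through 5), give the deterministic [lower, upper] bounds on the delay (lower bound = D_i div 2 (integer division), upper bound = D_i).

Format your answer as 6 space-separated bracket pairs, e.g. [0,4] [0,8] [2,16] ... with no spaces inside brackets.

Computing bounds per retry:
  i=0: D_i=min(4*2^0,50)=4, bounds=[2,4]
  i=1: D_i=min(4*2^1,50)=8, bounds=[4,8]
  i=2: D_i=min(4*2^2,50)=16, bounds=[8,16]
  i=3: D_i=min(4*2^3,50)=32, bounds=[16,32]
  i=4: D_i=min(4*2^4,50)=50, bounds=[25,50]
  i=5: D_i=min(4*2^5,50)=50, bounds=[25,50]

Answer: [2,4] [4,8] [8,16] [16,32] [25,50] [25,50]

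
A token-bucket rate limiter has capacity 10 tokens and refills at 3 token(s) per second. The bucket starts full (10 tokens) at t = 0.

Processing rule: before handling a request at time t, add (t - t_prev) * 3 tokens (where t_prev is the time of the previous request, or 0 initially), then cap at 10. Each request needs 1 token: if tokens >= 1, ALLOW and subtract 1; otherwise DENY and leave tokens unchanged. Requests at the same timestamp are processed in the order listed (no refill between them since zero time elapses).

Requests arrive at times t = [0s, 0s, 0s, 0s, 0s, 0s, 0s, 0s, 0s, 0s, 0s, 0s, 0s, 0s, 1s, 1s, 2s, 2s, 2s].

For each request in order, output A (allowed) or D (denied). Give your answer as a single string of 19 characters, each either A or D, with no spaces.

Answer: AAAAAAAAAADDDDAAAAA

Derivation:
Simulating step by step:
  req#1 t=0s: ALLOW
  req#2 t=0s: ALLOW
  req#3 t=0s: ALLOW
  req#4 t=0s: ALLOW
  req#5 t=0s: ALLOW
  req#6 t=0s: ALLOW
  req#7 t=0s: ALLOW
  req#8 t=0s: ALLOW
  req#9 t=0s: ALLOW
  req#10 t=0s: ALLOW
  req#11 t=0s: DENY
  req#12 t=0s: DENY
  req#13 t=0s: DENY
  req#14 t=0s: DENY
  req#15 t=1s: ALLOW
  req#16 t=1s: ALLOW
  req#17 t=2s: ALLOW
  req#18 t=2s: ALLOW
  req#19 t=2s: ALLOW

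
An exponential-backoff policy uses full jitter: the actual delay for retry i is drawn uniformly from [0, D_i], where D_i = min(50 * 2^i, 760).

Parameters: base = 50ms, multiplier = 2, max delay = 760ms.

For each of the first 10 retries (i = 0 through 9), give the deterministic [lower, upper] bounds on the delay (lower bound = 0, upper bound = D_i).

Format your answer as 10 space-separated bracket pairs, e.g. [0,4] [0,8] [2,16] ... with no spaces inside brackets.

Answer: [0,50] [0,100] [0,200] [0,400] [0,760] [0,760] [0,760] [0,760] [0,760] [0,760]

Derivation:
Computing bounds per retry:
  i=0: D_i=min(50*2^0,760)=50, bounds=[0,50]
  i=1: D_i=min(50*2^1,760)=100, bounds=[0,100]
  i=2: D_i=min(50*2^2,760)=200, bounds=[0,200]
  i=3: D_i=min(50*2^3,760)=400, bounds=[0,400]
  i=4: D_i=min(50*2^4,760)=760, bounds=[0,760]
  i=5: D_i=min(50*2^5,760)=760, bounds=[0,760]
  i=6: D_i=min(50*2^6,760)=760, bounds=[0,760]
  i=7: D_i=min(50*2^7,760)=760, bounds=[0,760]
  i=8: D_i=min(50*2^8,760)=760, bounds=[0,760]
  i=9: D_i=min(50*2^9,760)=760, bounds=[0,760]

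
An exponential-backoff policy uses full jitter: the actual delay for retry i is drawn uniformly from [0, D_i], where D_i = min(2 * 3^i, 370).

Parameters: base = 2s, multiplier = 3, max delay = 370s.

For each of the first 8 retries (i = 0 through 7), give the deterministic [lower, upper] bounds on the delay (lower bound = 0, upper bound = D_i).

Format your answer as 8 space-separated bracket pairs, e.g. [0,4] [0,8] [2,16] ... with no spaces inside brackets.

Computing bounds per retry:
  i=0: D_i=min(2*3^0,370)=2, bounds=[0,2]
  i=1: D_i=min(2*3^1,370)=6, bounds=[0,6]
  i=2: D_i=min(2*3^2,370)=18, bounds=[0,18]
  i=3: D_i=min(2*3^3,370)=54, bounds=[0,54]
  i=4: D_i=min(2*3^4,370)=162, bounds=[0,162]
  i=5: D_i=min(2*3^5,370)=370, bounds=[0,370]
  i=6: D_i=min(2*3^6,370)=370, bounds=[0,370]
  i=7: D_i=min(2*3^7,370)=370, bounds=[0,370]

Answer: [0,2] [0,6] [0,18] [0,54] [0,162] [0,370] [0,370] [0,370]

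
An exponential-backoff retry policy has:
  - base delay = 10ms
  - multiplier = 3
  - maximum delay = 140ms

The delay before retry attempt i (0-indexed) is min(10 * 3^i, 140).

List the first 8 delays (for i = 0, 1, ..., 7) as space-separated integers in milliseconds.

Answer: 10 30 90 140 140 140 140 140

Derivation:
Computing each delay:
  i=0: min(10*3^0, 140) = 10
  i=1: min(10*3^1, 140) = 30
  i=2: min(10*3^2, 140) = 90
  i=3: min(10*3^3, 140) = 140
  i=4: min(10*3^4, 140) = 140
  i=5: min(10*3^5, 140) = 140
  i=6: min(10*3^6, 140) = 140
  i=7: min(10*3^7, 140) = 140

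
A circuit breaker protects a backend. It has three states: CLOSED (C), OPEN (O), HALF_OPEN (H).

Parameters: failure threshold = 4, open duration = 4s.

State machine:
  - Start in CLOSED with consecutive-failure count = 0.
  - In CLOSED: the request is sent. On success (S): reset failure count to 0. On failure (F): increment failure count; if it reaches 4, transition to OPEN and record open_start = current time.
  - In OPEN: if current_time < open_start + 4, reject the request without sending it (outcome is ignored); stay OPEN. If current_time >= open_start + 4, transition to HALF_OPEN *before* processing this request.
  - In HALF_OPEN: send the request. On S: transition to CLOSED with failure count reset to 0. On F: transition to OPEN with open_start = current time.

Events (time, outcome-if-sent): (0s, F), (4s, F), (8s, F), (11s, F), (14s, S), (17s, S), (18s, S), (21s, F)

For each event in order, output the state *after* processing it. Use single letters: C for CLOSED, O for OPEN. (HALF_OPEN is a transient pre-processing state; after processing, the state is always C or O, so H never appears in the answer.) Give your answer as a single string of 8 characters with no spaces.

Answer: CCCOOCCC

Derivation:
State after each event:
  event#1 t=0s outcome=F: state=CLOSED
  event#2 t=4s outcome=F: state=CLOSED
  event#3 t=8s outcome=F: state=CLOSED
  event#4 t=11s outcome=F: state=OPEN
  event#5 t=14s outcome=S: state=OPEN
  event#6 t=17s outcome=S: state=CLOSED
  event#7 t=18s outcome=S: state=CLOSED
  event#8 t=21s outcome=F: state=CLOSED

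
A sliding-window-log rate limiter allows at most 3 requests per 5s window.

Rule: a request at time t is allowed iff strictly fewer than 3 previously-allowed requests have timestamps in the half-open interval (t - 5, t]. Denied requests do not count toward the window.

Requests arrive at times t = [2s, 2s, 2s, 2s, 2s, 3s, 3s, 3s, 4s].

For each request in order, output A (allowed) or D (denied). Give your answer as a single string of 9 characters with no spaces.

Answer: AAADDDDDD

Derivation:
Tracking allowed requests in the window:
  req#1 t=2s: ALLOW
  req#2 t=2s: ALLOW
  req#3 t=2s: ALLOW
  req#4 t=2s: DENY
  req#5 t=2s: DENY
  req#6 t=3s: DENY
  req#7 t=3s: DENY
  req#8 t=3s: DENY
  req#9 t=4s: DENY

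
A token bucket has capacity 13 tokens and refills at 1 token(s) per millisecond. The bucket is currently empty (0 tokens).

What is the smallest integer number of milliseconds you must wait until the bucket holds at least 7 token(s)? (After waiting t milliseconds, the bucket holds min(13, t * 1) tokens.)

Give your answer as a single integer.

Need t * 1 >= 7, so t >= 7/1.
Smallest integer t = ceil(7/1) = 7.

Answer: 7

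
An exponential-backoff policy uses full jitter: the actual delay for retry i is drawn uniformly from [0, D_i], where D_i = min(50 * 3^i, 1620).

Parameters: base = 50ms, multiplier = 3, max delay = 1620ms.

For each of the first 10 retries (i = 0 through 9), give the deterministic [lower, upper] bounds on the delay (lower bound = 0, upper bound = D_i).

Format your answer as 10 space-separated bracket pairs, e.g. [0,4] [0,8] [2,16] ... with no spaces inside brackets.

Answer: [0,50] [0,150] [0,450] [0,1350] [0,1620] [0,1620] [0,1620] [0,1620] [0,1620] [0,1620]

Derivation:
Computing bounds per retry:
  i=0: D_i=min(50*3^0,1620)=50, bounds=[0,50]
  i=1: D_i=min(50*3^1,1620)=150, bounds=[0,150]
  i=2: D_i=min(50*3^2,1620)=450, bounds=[0,450]
  i=3: D_i=min(50*3^3,1620)=1350, bounds=[0,1350]
  i=4: D_i=min(50*3^4,1620)=1620, bounds=[0,1620]
  i=5: D_i=min(50*3^5,1620)=1620, bounds=[0,1620]
  i=6: D_i=min(50*3^6,1620)=1620, bounds=[0,1620]
  i=7: D_i=min(50*3^7,1620)=1620, bounds=[0,1620]
  i=8: D_i=min(50*3^8,1620)=1620, bounds=[0,1620]
  i=9: D_i=min(50*3^9,1620)=1620, bounds=[0,1620]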